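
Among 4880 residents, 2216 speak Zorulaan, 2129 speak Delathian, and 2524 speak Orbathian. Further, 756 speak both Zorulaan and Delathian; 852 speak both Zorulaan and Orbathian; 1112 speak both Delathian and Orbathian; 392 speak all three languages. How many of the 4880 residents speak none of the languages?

339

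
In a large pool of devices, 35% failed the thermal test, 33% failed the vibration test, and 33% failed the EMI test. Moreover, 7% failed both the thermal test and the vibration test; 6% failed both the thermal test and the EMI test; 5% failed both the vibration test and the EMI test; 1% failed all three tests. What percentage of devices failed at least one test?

84%

P(at least one) = 35 + 33 + 33 − 7 − 6 − 5 + 1 = 84%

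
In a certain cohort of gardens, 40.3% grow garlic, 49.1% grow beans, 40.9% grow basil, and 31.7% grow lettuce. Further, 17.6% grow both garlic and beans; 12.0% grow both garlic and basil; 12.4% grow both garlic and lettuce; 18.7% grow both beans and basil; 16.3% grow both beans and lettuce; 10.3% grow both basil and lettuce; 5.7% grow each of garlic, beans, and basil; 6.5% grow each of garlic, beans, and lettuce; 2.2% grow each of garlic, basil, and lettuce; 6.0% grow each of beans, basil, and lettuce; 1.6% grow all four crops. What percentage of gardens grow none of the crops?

6.5%

By inclusion–exclusion:
P(≥1) = 40.3 + 49.1 + 40.9 + 31.7 − 17.6 − 12.0 − 12.4 − 18.7 − 16.3 − 10.3 + 5.7 + 6.5 + 2.2 + 6.0 − 1.6 = 93.5%
P(none) = 100% − 93.5% = 6.5%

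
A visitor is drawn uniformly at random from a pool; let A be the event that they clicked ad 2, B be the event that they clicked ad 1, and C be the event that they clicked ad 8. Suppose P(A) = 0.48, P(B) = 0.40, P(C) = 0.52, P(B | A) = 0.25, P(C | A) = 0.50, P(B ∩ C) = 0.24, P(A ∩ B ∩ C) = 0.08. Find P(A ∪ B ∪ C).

P(A ∩ B) = P(A)·P(B|A) = 0.48 × 0.25 = 0.12
P(A ∩ C) = P(A)·P(C|A) = 0.48 × 0.50 = 0.24
Using inclusion–exclusion:
P(A ∪ B ∪ C) = 0.48 + 0.40 + 0.52 − 0.12 − 0.24 − 0.24 + 0.08 = 0.88

0.88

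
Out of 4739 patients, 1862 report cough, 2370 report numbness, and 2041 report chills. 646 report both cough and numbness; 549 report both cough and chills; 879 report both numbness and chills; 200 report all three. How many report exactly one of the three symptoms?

N(exactly one) = 1862 + 2370 + 2041 − 2·646 − 2·549 − 2·879 + 3·200 = 2725

2725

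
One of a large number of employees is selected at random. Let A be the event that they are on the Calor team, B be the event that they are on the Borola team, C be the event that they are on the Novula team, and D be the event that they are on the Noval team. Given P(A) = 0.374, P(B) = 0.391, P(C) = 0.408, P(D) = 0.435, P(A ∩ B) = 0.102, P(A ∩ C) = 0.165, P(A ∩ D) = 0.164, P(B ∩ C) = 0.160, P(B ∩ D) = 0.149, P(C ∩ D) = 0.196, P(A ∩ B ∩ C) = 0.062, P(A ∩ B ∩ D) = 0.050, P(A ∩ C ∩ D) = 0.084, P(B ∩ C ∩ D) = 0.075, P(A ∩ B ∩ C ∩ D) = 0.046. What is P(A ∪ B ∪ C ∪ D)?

0.897

P(A ∪ B ∪ C ∪ D) = 0.374 + 0.391 + 0.408 + 0.435 − 0.102 − 0.165 − 0.164 − 0.160 − 0.149 − 0.196 + 0.062 + 0.050 + 0.084 + 0.075 − 0.046 = 0.897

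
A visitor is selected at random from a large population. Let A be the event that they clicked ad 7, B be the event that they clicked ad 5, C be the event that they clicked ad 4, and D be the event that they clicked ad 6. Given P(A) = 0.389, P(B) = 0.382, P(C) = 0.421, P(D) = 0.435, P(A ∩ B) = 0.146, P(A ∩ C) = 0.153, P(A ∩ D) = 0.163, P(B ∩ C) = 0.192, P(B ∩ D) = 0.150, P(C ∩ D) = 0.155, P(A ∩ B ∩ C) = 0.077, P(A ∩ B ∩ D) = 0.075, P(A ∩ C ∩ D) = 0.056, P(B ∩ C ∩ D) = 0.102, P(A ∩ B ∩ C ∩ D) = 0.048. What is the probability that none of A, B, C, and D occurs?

By inclusion-exclusion,
P(A ∪ B ∪ C ∪ D) = 0.389 + 0.382 + 0.421 + 0.435 − 0.146 − 0.153 − 0.163 − 0.192 − 0.150 − 0.155 + 0.077 + 0.075 + 0.056 + 0.102 − 0.048 = 0.930
P(none) = 1 − 0.930 = 0.070

0.070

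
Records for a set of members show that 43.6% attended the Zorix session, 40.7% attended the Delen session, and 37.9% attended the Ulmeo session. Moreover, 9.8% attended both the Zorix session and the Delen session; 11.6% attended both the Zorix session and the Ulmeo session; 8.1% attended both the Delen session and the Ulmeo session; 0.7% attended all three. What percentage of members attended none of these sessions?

6.6%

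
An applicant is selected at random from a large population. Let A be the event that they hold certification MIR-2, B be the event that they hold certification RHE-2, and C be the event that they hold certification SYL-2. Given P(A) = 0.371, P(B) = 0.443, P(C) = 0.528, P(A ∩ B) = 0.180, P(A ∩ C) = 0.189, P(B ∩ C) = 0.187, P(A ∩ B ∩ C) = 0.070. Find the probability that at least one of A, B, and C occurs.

0.856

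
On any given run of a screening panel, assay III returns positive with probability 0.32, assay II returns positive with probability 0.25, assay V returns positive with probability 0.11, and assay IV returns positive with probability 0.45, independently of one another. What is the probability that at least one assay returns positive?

0.750355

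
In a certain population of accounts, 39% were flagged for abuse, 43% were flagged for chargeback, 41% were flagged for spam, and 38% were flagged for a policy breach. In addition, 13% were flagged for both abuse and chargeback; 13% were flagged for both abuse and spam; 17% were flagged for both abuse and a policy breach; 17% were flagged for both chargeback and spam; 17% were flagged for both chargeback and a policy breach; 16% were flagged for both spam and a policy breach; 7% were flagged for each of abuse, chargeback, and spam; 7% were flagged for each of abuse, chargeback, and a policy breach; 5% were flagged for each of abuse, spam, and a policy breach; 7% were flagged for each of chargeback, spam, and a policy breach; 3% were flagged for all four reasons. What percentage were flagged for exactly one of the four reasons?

Using the inclusion–exclusion count for exactly one event:
P(exactly one) = 39 + 43 + 41 + 38 − 2·13 − 2·13 − 2·17 − 2·17 − 2·17 − 2·16 + 3·7 + 3·7 + 3·5 + 3·7 − 4·3 = 41%

41%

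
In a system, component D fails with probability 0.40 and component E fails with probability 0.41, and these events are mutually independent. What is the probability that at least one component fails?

P(none) = (1 − 0.40) × (1 − 0.41) = 0.60 × 0.59 = 0.354
P(at least one) = 1 − 0.354 = 0.646

0.646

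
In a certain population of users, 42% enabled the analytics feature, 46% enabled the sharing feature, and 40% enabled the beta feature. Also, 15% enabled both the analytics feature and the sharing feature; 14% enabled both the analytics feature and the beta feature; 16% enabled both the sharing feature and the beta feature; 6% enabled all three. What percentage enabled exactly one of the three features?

56%

P(exactly one) = 42 + 46 + 40 − 2·15 − 2·14 − 2·16 + 3·6 = 56%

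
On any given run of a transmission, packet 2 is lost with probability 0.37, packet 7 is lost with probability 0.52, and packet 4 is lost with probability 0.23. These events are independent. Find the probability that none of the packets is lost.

0.232848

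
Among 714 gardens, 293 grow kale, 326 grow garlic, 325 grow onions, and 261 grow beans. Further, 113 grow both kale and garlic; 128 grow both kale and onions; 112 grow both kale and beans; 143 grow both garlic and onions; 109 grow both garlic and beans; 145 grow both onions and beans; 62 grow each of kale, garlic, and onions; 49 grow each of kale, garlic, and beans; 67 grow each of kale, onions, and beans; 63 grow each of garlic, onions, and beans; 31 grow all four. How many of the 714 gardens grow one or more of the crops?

665

Apply inclusion-exclusion:
|at least one| = 293 + 326 + 325 + 261 − 113 − 128 − 112 − 143 − 109 − 145 + 62 + 49 + 67 + 63 − 31 = 665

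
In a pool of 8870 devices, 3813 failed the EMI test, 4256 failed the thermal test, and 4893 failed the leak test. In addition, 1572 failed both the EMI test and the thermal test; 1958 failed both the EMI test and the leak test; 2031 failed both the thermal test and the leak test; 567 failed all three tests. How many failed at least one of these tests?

Apply inclusion-exclusion:
N(≥1) = 3813 + 4256 + 4893 − 1572 − 1958 − 2031 + 567 = 7968

7968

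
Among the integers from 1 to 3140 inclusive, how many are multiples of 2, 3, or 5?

floor(3140/2) + floor(3140/3) + floor(3140/5) − floor(3140/6) − floor(3140/10) − floor(3140/15) + floor(3140/30) = 1570 + 1046 + 628 − 523 − 314 − 209 + 104 = 2302

2302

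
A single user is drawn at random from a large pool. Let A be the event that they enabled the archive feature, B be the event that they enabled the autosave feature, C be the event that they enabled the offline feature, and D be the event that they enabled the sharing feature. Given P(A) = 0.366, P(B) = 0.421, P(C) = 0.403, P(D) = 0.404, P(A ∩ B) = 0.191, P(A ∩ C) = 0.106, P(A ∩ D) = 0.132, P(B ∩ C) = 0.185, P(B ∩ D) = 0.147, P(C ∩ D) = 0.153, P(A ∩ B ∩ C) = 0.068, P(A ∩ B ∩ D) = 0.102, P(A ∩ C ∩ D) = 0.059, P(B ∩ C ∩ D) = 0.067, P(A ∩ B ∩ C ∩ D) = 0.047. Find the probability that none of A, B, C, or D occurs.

0.071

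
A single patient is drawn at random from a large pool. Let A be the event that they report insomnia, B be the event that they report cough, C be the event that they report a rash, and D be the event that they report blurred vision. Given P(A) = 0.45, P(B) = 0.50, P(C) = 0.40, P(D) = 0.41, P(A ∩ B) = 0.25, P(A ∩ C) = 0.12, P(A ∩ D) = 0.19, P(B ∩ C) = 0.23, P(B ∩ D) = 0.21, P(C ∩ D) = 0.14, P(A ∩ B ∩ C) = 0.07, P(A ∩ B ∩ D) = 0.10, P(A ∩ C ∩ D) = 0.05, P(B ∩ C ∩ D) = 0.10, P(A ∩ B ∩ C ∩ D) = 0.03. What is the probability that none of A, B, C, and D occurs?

0.09

By inclusion-exclusion,
P(A ∪ B ∪ C ∪ D) = 0.45 + 0.50 + 0.40 + 0.41 − 0.25 − 0.12 − 0.19 − 0.23 − 0.21 − 0.14 + 0.07 + 0.10 + 0.05 + 0.10 − 0.03 = 0.91
P(none) = 1 − 0.91 = 0.09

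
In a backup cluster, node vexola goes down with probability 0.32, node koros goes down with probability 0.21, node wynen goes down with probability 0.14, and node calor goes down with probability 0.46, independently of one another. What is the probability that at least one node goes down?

Since the events are independent, P(none) is the product of the individual non-occurrence probabilities.
P(none) = (1 − 0.32) × (1 − 0.21) × (1 − 0.14) × (1 − 0.46) = 0.68 × 0.79 × 0.86 × 0.54 = 0.24947568
P(at least one) = 1 − 0.24947568 = 0.75052432

0.75052432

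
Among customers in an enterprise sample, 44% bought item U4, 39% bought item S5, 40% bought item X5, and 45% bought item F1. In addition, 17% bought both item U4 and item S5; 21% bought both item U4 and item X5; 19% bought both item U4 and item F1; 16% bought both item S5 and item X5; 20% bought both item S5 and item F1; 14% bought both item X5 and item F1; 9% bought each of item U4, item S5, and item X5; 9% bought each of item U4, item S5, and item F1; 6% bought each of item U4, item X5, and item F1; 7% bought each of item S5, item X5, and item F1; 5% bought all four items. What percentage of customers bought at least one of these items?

Using inclusion–exclusion:
P(at least one) = 44 + 39 + 40 + 45 − 17 − 21 − 19 − 16 − 20 − 14 + 9 + 9 + 6 + 7 − 5 = 87%

87%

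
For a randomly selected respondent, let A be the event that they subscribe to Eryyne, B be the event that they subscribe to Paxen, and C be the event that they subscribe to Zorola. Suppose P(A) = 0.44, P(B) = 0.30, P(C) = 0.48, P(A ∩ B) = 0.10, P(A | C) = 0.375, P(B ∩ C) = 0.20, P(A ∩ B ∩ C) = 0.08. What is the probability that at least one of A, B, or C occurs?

0.82

P(A ∩ C) = P(C)·P(A|C) = 0.48 × 0.375 = 0.18
By inclusion–exclusion:
P(A ∪ B ∪ C) = 0.44 + 0.30 + 0.48 − 0.10 − 0.18 − 0.20 + 0.08 = 0.82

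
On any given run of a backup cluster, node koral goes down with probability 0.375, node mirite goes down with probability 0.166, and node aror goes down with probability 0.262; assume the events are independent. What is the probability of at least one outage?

P(none) = (1 − 0.375) × (1 − 0.166) × (1 − 0.262) = 0.625 × 0.834 × 0.738 = 0.3846825
P(at least one) = 1 − 0.3846825 = 0.6153175

0.6153175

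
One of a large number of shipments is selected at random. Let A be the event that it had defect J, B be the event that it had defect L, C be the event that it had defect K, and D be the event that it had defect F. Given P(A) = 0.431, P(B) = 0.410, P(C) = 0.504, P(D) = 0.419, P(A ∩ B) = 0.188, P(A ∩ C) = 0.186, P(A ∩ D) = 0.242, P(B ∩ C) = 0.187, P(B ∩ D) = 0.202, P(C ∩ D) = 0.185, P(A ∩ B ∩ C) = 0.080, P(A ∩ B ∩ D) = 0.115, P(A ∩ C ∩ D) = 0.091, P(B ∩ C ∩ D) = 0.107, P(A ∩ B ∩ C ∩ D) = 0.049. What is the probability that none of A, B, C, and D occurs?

P(A ∪ B ∪ C ∪ D) = 0.431 + 0.410 + 0.504 + 0.419 − 0.188 − 0.186 − 0.242 − 0.187 − 0.202 − 0.185 + 0.080 + 0.115 + 0.091 + 0.107 − 0.049 = 0.918
P(none) = 1 − 0.918 = 0.082

0.082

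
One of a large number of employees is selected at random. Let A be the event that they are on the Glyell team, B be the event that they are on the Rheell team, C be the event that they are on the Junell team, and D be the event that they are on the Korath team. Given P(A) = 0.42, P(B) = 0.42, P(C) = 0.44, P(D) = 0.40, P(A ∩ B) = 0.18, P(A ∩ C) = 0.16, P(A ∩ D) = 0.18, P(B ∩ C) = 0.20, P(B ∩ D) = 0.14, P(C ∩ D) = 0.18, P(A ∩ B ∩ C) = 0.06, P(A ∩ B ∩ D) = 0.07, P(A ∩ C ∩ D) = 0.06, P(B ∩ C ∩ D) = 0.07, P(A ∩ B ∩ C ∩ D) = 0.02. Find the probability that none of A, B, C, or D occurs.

P(A ∪ B ∪ C ∪ D) = 0.42 + 0.42 + 0.44 + 0.40 − 0.18 − 0.16 − 0.18 − 0.20 − 0.14 − 0.18 + 0.06 + 0.07 + 0.06 + 0.07 − 0.02 = 0.88
P(none) = 1 − 0.88 = 0.12

0.12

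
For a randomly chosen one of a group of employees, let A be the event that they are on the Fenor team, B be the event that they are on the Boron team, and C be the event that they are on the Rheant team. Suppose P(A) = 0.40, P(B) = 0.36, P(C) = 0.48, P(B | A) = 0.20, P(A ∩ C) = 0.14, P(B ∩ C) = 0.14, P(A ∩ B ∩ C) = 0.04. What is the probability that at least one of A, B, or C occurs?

P(A ∩ B) = P(A)·P(B|A) = 0.40 × 0.20 = 0.08
By inclusion–exclusion:
P(A ∪ B ∪ C) = 0.40 + 0.36 + 0.48 − 0.08 − 0.14 − 0.14 + 0.04 = 0.92

0.92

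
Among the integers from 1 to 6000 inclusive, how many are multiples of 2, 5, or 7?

⌊6000/2⌋ + ⌊6000/5⌋ + ⌊6000/7⌋ − ⌊6000/10⌋ − ⌊6000/14⌋ − ⌊6000/35⌋ + ⌊6000/70⌋ = 3000 + 1200 + 857 − 600 − 428 − 171 + 85 = 3943

3943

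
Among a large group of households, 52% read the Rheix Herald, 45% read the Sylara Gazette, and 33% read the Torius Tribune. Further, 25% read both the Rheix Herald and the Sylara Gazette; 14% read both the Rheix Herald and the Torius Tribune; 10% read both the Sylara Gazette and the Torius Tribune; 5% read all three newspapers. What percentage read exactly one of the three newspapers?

47%

By inclusion–exclusion (exactly-one form):
P(exactly one) = 52 + 45 + 33 − 2·25 − 2·14 − 2·10 + 3·5 = 47%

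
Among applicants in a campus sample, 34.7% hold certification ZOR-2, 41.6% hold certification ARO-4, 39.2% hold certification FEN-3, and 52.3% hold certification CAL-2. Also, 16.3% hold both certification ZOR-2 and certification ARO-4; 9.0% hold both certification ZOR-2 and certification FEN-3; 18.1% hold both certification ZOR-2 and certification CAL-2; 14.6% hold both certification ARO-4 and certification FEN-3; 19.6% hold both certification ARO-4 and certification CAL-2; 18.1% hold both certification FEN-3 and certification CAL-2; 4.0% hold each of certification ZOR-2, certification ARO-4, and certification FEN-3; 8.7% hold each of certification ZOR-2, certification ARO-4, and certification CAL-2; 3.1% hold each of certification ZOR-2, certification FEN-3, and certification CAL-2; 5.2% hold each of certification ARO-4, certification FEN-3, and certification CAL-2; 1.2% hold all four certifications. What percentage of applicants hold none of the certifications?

Using inclusion–exclusion:
P(≥1) = 34.7 + 41.6 + 39.2 + 52.3 − 16.3 − 9.0 − 18.1 − 14.6 − 19.6 − 18.1 + 4.0 + 8.7 + 3.1 + 5.2 − 1.2 = 91.9%
P(none) = 100% − 91.9% = 8.1%

8.1%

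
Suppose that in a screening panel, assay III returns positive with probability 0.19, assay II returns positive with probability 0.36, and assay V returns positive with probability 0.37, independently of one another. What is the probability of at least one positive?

P(none) = (1 − 0.19) × (1 − 0.36) × (1 − 0.37) = 0.81 × 0.64 × 0.63 = 0.326592
P(at least one) = 1 − 0.326592 = 0.673408

0.673408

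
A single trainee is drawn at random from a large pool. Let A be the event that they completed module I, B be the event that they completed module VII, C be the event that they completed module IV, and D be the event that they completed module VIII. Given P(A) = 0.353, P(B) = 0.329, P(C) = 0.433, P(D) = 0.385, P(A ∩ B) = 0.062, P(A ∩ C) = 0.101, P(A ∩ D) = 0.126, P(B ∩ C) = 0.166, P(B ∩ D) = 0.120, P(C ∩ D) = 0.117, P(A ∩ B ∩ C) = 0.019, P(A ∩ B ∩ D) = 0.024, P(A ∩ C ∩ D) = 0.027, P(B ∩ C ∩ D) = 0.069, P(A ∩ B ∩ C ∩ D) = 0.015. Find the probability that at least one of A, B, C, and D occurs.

0.932

By inclusion-exclusion,
P(A ∪ B ∪ C ∪ D) = 0.353 + 0.329 + 0.433 + 0.385 − 0.062 − 0.101 − 0.126 − 0.166 − 0.120 − 0.117 + 0.019 + 0.024 + 0.027 + 0.069 − 0.015 = 0.932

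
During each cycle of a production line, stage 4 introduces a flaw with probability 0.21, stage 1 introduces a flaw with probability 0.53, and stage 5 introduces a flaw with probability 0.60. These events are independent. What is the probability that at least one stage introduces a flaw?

P(none) = (1 − 0.21) × (1 − 0.53) × (1 − 0.60) = 0.79 × 0.47 × 0.40 = 0.14852
P(at least one) = 1 − 0.14852 = 0.85148

0.85148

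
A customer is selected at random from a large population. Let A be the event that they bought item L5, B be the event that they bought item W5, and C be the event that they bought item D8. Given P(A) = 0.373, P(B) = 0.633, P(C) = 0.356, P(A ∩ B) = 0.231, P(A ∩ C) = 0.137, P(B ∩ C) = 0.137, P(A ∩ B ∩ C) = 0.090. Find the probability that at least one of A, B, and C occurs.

0.947

Inclusion–exclusion gives
P(A ∪ B ∪ C) = 0.373 + 0.633 + 0.356 − 0.231 − 0.137 − 0.137 + 0.090 = 0.947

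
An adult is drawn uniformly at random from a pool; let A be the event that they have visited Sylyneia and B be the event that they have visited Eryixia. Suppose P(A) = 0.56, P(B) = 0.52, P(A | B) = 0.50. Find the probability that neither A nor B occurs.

P(A ∩ B) = P(B)·P(A|B) = 0.52 × 0.50 = 0.26
Using inclusion–exclusion:
P(A ∪ B) = 0.56 + 0.52 − 0.26 = 0.82
P(none) = 1 − 0.82 = 0.18

0.18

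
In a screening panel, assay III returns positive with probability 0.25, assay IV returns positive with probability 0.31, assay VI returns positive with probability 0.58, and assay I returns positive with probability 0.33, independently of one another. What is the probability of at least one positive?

0.8543755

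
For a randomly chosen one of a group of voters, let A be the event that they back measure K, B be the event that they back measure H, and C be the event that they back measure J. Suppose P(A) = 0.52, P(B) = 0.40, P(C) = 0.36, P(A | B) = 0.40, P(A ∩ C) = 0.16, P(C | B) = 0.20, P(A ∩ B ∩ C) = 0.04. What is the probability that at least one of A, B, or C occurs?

P(A ∩ B) = P(B)·P(A|B) = 0.40 × 0.40 = 0.16
P(B ∩ C) = P(B)·P(C|B) = 0.40 × 0.20 = 0.08
By inclusion-exclusion,
P(A ∪ B ∪ C) = 0.52 + 0.40 + 0.36 − 0.16 − 0.16 − 0.08 + 0.04 = 0.92

0.92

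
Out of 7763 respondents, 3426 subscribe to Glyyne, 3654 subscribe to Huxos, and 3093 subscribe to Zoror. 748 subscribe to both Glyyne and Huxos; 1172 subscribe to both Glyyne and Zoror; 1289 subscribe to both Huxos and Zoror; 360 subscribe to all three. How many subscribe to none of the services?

439

|at least one| = 3426 + 3654 + 3093 − 748 − 1172 − 1289 + 360 = 7324
None: 7763 − 7324 = 439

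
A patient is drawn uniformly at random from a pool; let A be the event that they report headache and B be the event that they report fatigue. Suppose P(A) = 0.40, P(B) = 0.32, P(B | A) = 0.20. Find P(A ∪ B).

P(A ∩ B) = P(A)·P(B|A) = 0.40 × 0.20 = 0.08
Using inclusion–exclusion:
P(A ∪ B) = 0.40 + 0.32 − 0.08 = 0.64

0.64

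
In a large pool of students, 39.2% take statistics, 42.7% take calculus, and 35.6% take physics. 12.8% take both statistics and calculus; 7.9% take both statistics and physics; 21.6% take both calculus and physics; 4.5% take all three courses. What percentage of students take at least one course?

79.7%

P(at least one) = 39.2 + 42.7 + 35.6 − 12.8 − 7.9 − 21.6 + 4.5 = 79.7%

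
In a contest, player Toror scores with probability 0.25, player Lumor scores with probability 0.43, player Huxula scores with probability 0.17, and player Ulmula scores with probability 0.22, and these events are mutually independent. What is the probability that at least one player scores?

0.7232365

P(none) = (1 − 0.25) × (1 − 0.43) × (1 − 0.17) × (1 − 0.22) = 0.75 × 0.57 × 0.83 × 0.78 = 0.2767635
P(at least one) = 1 − 0.2767635 = 0.7232365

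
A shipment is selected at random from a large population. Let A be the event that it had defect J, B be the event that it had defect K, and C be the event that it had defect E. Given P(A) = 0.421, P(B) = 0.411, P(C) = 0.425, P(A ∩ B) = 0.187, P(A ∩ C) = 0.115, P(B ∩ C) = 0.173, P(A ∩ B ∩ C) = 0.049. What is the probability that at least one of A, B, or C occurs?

By inclusion-exclusion,
P(A ∪ B ∪ C) = 0.421 + 0.411 + 0.425 − 0.187 − 0.115 − 0.173 + 0.049 = 0.831

0.831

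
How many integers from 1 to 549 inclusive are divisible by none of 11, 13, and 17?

433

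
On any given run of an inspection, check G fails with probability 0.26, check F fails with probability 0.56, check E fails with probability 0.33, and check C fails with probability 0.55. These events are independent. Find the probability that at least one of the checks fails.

0.9018316

P(none) = (1 − 0.26) × (1 − 0.56) × (1 − 0.33) × (1 − 0.55) = 0.74 × 0.44 × 0.67 × 0.45 = 0.0981684
P(at least one) = 1 − 0.0981684 = 0.9018316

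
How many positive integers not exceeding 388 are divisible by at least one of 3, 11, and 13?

By inclusion–exclusion:
floor(388/3) + floor(388/11) + floor(388/13) − floor(388/33) − floor(388/39) − floor(388/143) + floor(388/429) = 129 + 35 + 29 − 11 − 9 − 2 + 0 = 171

171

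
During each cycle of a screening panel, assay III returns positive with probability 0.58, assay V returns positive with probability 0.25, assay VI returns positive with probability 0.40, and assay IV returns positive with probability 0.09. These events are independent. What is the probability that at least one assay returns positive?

P(none) = (1 − 0.58) × (1 − 0.25) × (1 − 0.40) × (1 − 0.09) = 0.42 × 0.75 × 0.60 × 0.91 = 0.17199
P(at least one) = 1 − 0.17199 = 0.82801

0.82801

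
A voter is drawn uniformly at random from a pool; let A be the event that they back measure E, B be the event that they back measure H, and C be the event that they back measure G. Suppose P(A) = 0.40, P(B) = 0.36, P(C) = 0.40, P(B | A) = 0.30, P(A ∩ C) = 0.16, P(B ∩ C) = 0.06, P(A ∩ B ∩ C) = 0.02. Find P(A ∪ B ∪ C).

P(A ∩ B) = P(A)·P(B|A) = 0.40 × 0.30 = 0.12
By inclusion-exclusion,
P(A ∪ B ∪ C) = 0.40 + 0.36 + 0.40 − 0.12 − 0.16 − 0.06 + 0.02 = 0.84

0.84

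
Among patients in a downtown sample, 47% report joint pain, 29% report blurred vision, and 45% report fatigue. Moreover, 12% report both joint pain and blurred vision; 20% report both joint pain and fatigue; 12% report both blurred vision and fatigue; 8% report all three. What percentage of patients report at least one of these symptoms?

85%

P(≥1) = 47 + 29 + 45 − 12 − 20 − 12 + 8 = 85%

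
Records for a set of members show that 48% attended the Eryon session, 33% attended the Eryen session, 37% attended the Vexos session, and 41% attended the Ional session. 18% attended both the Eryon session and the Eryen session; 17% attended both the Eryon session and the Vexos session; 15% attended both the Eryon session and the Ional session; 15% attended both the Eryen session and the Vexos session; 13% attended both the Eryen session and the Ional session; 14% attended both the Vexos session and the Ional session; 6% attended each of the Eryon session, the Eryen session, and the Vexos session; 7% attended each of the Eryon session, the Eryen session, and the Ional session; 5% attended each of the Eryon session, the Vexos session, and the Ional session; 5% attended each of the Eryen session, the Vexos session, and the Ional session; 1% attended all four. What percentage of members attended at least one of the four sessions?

By inclusion-exclusion,
P(union) = 48 + 33 + 37 + 41 − 18 − 17 − 15 − 15 − 13 − 14 + 6 + 7 + 5 + 5 − 1 = 89%

89%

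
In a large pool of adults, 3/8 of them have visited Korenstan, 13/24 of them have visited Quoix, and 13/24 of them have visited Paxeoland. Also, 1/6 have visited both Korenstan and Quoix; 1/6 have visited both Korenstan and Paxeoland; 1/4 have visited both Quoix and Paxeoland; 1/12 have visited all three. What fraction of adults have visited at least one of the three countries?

23/24

By inclusion–exclusion:
P(union) = 3/8 + 13/24 + 13/24 − 1/6 − 1/6 − 1/4 + 1/12 = 23/24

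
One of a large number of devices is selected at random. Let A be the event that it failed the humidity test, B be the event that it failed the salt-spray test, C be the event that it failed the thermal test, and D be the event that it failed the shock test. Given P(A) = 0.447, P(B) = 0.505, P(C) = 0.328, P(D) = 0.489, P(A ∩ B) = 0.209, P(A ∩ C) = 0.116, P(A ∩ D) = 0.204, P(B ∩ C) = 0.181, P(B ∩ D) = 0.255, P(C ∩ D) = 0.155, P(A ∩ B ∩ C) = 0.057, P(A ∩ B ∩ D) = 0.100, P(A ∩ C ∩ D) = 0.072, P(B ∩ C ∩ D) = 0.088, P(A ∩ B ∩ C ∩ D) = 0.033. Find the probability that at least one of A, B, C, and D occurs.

P(A ∪ B ∪ C ∪ D) = 0.447 + 0.505 + 0.328 + 0.489 − 0.209 − 0.116 − 0.204 − 0.181 − 0.255 − 0.155 + 0.057 + 0.100 + 0.072 + 0.088 − 0.033 = 0.933

0.933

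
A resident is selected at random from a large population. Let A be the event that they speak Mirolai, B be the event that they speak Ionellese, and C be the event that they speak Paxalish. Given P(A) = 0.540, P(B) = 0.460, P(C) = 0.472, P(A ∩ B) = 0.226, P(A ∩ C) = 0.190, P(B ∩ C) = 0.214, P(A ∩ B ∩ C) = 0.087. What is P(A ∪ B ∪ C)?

By inclusion–exclusion:
P(A ∪ B ∪ C) = 0.540 + 0.460 + 0.472 − 0.226 − 0.190 − 0.214 + 0.087 = 0.929

0.929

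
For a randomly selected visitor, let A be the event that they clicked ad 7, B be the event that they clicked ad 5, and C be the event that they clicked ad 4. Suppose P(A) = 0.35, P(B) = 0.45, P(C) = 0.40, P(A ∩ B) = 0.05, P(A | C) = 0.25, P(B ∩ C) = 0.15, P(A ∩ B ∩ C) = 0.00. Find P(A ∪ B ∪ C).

0.90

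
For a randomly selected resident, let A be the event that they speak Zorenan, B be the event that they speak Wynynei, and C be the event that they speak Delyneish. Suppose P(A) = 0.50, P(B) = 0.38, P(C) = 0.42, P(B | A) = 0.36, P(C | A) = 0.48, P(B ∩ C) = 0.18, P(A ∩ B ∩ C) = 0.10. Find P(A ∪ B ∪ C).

0.80

P(A ∩ B) = P(A)·P(B|A) = 0.50 × 0.36 = 0.18
P(A ∩ C) = P(A)·P(C|A) = 0.50 × 0.48 = 0.24
Apply inclusion-exclusion:
P(A ∪ B ∪ C) = 0.50 + 0.38 + 0.42 − 0.18 − 0.24 − 0.18 + 0.10 = 0.80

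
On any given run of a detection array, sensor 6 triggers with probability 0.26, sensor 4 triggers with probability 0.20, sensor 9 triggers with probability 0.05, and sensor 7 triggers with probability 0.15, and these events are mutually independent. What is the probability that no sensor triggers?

P(none) = (1 − 0.26) × (1 − 0.20) × (1 − 0.05) × (1 − 0.15) = 0.74 × 0.80 × 0.95 × 0.85 = 0.47804

0.47804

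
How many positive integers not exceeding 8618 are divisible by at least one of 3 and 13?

3314

Using inclusion–exclusion:
⌊8618/3⌋ + ⌊8618/13⌋ − ⌊8618/39⌋ = 2872 + 662 − 220 = 3314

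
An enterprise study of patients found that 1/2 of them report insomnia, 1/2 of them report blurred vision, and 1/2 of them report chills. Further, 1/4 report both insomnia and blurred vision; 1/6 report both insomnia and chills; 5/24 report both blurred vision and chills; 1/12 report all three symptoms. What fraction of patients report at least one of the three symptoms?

Using inclusion–exclusion:
P(≥1) = 1/2 + 1/2 + 1/2 − 1/4 − 1/6 − 5/24 + 1/12 = 23/24

23/24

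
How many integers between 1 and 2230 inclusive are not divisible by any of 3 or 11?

1352

⌊2230/3⌋ + ⌊2230/11⌋ − ⌊2230/33⌋ = 743 + 202 − 67 = 878
2230 − 878 = 1352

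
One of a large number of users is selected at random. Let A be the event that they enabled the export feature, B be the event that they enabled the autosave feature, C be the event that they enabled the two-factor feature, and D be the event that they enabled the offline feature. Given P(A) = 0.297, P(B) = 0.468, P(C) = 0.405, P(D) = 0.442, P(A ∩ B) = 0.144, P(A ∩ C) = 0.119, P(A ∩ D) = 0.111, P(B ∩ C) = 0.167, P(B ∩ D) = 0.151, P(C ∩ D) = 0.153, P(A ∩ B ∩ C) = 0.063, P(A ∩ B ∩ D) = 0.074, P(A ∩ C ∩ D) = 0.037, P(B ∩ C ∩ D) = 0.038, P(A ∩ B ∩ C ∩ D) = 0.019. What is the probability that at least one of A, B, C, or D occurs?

By inclusion–exclusion:
P(A ∪ B ∪ C ∪ D) = 0.297 + 0.468 + 0.405 + 0.442 − 0.144 − 0.119 − 0.111 − 0.167 − 0.151 − 0.153 + 0.063 + 0.074 + 0.037 + 0.038 − 0.019 = 0.960

0.960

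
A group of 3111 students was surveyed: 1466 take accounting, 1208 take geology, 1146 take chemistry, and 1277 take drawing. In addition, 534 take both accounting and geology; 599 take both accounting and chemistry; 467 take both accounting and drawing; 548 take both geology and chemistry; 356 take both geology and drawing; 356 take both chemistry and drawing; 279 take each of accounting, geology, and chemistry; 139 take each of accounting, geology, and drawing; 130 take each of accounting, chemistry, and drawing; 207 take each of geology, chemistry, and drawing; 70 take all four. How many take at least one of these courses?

Using inclusion–exclusion:
|union| = 1466 + 1208 + 1146 + 1277 − 534 − 599 − 467 − 548 − 356 − 356 + 279 + 139 + 130 + 207 − 70 = 2922

2922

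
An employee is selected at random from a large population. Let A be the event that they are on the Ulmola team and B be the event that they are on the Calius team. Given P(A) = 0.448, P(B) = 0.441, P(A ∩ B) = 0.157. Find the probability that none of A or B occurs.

By inclusion–exclusion:
P(A ∪ B) = 0.448 + 0.441 − 0.157 = 0.732
P(none) = 1 − 0.732 = 0.268

0.268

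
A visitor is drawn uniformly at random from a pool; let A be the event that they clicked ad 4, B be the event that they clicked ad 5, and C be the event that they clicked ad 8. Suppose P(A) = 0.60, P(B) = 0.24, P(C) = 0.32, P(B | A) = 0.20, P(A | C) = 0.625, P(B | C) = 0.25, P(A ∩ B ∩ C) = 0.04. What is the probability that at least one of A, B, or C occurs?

0.80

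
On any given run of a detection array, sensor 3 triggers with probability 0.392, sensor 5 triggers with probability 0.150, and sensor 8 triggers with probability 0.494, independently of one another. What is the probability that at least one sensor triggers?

P(none) = (1 − 0.392) × (1 − 0.150) × (1 − 0.494) = 0.608 × 0.850 × 0.506 = 0.2615008
P(at least one) = 1 − 0.2615008 = 0.7384992

0.7384992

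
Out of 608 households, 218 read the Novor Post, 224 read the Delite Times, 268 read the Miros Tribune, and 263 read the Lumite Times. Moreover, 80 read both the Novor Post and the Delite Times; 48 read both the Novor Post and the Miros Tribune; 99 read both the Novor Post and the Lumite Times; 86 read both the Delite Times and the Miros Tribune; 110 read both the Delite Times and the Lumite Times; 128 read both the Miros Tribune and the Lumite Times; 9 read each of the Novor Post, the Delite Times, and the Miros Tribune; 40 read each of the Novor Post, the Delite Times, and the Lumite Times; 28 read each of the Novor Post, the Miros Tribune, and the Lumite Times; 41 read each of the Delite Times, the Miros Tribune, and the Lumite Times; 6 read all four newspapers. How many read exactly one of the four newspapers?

By inclusion–exclusion (exactly-one form):
|exactly one| = 218 + 224 + 268 + 263 − 2·80 − 2·48 − 2·99 − 2·86 − 2·110 − 2·128 + 3·9 + 3·40 + 3·28 + 3·41 − 4·6 = 201

201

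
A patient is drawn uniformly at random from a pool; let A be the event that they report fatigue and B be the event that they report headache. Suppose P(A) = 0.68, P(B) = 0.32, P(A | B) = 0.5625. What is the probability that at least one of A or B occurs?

P(A ∩ B) = P(B)·P(A|B) = 0.32 × 0.5625 = 0.18
Inclusion–exclusion gives
P(A ∪ B) = 0.68 + 0.32 − 0.18 = 0.82

0.82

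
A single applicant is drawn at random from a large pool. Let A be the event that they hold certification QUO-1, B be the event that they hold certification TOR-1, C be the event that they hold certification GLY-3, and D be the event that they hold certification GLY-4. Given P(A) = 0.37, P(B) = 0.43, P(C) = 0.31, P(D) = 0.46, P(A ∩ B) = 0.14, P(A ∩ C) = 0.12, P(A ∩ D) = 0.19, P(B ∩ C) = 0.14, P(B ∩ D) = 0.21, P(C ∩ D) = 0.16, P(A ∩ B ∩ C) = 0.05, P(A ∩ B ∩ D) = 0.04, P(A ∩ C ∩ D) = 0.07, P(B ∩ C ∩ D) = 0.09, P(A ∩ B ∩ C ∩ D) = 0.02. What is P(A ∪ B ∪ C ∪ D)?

0.84

P(A ∪ B ∪ C ∪ D) = 0.37 + 0.43 + 0.31 + 0.46 − 0.14 − 0.12 − 0.19 − 0.14 − 0.21 − 0.16 + 0.05 + 0.04 + 0.07 + 0.09 − 0.02 = 0.84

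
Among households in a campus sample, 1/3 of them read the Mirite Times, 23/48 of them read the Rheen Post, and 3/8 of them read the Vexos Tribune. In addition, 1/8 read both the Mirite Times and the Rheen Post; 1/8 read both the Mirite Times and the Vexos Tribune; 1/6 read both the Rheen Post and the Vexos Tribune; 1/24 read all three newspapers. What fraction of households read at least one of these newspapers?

13/16

Apply inclusion-exclusion:
P(union) = 1/3 + 23/48 + 3/8 − 1/8 − 1/8 − 1/6 + 1/24 = 13/16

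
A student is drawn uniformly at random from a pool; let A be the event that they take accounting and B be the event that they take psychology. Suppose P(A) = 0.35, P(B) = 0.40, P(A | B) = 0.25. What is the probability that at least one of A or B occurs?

0.65

P(A ∩ B) = P(B)·P(A|B) = 0.40 × 0.25 = 0.10
Apply inclusion-exclusion:
P(A ∪ B) = 0.35 + 0.40 − 0.10 = 0.65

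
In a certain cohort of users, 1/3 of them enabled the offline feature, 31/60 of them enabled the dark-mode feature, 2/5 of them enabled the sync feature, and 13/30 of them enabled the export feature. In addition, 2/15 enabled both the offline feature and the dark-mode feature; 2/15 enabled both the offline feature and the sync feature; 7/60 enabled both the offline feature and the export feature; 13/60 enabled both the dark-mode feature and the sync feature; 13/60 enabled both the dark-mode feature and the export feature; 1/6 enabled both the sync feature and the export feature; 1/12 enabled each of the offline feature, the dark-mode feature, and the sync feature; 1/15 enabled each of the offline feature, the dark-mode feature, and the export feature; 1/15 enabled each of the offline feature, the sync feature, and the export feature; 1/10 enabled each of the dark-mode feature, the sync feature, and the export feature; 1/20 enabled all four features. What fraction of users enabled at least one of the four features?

29/30

Using inclusion–exclusion:
P(union) = 1/3 + 31/60 + 2/5 + 13/30 − 2/15 − 2/15 − 7/60 − 13/60 − 13/60 − 1/6 + 1/12 + 1/15 + 1/15 + 1/10 − 1/20 = 29/30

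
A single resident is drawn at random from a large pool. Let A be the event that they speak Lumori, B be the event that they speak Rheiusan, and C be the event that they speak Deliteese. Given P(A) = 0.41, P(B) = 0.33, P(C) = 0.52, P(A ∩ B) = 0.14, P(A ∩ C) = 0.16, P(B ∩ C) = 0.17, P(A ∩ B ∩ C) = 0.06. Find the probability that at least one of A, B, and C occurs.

P(A ∪ B ∪ C) = 0.41 + 0.33 + 0.52 − 0.14 − 0.16 − 0.17 + 0.06 = 0.85

0.85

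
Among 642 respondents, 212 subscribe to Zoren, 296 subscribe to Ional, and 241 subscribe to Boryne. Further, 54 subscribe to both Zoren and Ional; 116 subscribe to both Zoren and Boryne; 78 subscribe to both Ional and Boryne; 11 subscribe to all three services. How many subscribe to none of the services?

130

By inclusion-exclusion,
|union| = 212 + 296 + 241 − 54 − 116 − 78 + 11 = 512
None: 642 − 512 = 130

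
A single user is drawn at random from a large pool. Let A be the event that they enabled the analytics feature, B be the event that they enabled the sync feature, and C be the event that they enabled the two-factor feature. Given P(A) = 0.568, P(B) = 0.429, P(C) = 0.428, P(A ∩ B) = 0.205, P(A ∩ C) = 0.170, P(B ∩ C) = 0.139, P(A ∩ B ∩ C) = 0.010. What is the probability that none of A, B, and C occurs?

0.079

P(A ∪ B ∪ C) = 0.568 + 0.429 + 0.428 − 0.205 − 0.170 − 0.139 + 0.010 = 0.921
P(none) = 1 − 0.921 = 0.079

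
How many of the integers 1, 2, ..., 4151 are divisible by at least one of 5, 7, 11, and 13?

1764

floor(4151/5) + floor(4151/7) + floor(4151/11) + floor(4151/13) − floor(4151/35) − floor(4151/55) − floor(4151/65) − floor(4151/77) − floor(4151/91) − floor(4151/143) + floor(4151/385) + floor(4151/455) + floor(4151/715) + floor(4151/1001) − floor(4151/5005) = 830 + 593 + 377 + 319 − 118 − 75 − 63 − 53 − 45 − 29 + 10 + 9 + 5 + 4 − 0 = 1764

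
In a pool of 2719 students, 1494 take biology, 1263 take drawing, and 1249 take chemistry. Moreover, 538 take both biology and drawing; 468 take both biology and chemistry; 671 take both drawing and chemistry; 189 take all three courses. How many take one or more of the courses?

2518

Inclusion–exclusion gives
N(≥1) = 1494 + 1263 + 1249 − 538 − 468 − 671 + 189 = 2518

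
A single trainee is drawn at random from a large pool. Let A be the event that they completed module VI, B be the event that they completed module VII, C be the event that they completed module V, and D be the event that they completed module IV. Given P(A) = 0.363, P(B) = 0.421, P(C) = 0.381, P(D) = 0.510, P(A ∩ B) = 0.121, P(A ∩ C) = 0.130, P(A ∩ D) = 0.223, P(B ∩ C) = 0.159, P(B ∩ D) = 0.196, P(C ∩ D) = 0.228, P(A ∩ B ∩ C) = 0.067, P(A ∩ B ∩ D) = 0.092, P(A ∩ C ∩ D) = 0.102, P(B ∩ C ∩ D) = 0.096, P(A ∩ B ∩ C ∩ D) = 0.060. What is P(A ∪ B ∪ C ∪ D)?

0.915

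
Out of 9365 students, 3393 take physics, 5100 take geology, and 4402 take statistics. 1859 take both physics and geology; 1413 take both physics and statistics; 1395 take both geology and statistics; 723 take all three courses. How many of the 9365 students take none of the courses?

414

|at least one| = 3393 + 5100 + 4402 − 1859 − 1413 − 1395 + 723 = 8951
None: 9365 − 8951 = 414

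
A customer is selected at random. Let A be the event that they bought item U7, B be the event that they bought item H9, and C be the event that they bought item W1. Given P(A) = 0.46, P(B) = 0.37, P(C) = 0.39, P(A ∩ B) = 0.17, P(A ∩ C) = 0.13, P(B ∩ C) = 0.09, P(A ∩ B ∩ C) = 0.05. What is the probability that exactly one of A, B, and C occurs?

By inclusion–exclusion (exactly-one form):
P(exactly one) = 0.46 + 0.37 + 0.39 − 2·0.17 − 2·0.13 − 2·0.09 + 3·0.05 = 0.59

0.59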